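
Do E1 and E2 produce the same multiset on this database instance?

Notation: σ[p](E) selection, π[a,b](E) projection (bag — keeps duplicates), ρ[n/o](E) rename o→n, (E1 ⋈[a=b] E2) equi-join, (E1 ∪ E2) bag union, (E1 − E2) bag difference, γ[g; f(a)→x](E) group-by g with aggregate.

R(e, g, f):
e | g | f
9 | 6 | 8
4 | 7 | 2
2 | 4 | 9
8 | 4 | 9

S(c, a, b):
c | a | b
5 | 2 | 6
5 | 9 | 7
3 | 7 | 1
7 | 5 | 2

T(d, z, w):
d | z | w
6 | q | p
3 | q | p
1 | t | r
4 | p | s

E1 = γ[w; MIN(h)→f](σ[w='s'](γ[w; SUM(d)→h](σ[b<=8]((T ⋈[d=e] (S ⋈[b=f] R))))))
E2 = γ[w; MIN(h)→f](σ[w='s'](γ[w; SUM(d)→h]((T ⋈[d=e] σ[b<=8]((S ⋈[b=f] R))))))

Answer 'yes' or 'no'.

E1 stepwise |·|:
  T → 4
  S → 4
  R → 4
  (S ⋈[b=f] R) → 1
  (T ⋈[d=e] (S ⋈[b=f] R)) → 1
  σ[b<=8]((T ⋈[d=e] (S ⋈[b=f] R))) → 1
  γ[w; SUM(d)→h](σ[b<=8]((T ⋈[d=e] (S ⋈[b=f] R)))) → 1
  σ[w='s'](γ[w; SUM(d)→h](σ[b<=8]((T ⋈[d=e] (S ⋈[b=f] R))))) → 1
  γ[w; MIN(h)→f](σ[w='s'](γ[w; SUM(d)→h](σ[b<=8]((T ⋈[d=e] (S ⋈[b=f] R)))))) → 1
E2 stepwise |·|:
  T → 4
  S → 4
  R → 4
  (S ⋈[b=f] R) → 1
  σ[b<=8]((S ⋈[b=f] R)) → 1
  (T ⋈[d=e] σ[b<=8]((S ⋈[b=f] R))) → 1
  γ[w; SUM(d)→h]((T ⋈[d=e] σ[b<=8]((S ⋈[b=f] R)))) → 1
  σ[w='s'](γ[w; SUM(d)→h]((T ⋈[d=e] σ[b<=8]((S ⋈[b=f] R))))) → 1
  γ[w; MIN(h)→f](σ[w='s'](γ[w; SUM(d)→h]((T ⋈[d=e] σ[b<=8]((S ⋈[b=f] R)))))) → 1

E1 and E2 produce the same multiset:
w | f
s | 4

yes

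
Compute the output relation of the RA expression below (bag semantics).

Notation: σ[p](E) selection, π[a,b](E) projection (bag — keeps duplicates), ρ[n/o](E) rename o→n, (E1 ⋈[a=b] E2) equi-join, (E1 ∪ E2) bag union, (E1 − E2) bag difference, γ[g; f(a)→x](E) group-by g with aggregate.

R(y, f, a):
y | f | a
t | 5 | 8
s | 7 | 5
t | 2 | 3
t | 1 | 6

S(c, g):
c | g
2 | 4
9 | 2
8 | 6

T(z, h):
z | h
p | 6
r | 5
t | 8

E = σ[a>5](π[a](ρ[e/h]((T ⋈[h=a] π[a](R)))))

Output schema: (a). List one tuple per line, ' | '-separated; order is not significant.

Per-node cardinality:
  T → 3
  R → 4
  π[a](R) → 4
  (T ⋈[h=a] π[a](R)) → 3
  ρ[e/h]((T ⋈[h=a] π[a](R))) → 3
  π[a](ρ[e/h]((T ⋈[h=a] π[a](R)))) → 3
  σ[a>5](π[a](ρ[e/h]((T ⋈[h=a] π[a](R))))) → 2

== RESULT ==
a
6
8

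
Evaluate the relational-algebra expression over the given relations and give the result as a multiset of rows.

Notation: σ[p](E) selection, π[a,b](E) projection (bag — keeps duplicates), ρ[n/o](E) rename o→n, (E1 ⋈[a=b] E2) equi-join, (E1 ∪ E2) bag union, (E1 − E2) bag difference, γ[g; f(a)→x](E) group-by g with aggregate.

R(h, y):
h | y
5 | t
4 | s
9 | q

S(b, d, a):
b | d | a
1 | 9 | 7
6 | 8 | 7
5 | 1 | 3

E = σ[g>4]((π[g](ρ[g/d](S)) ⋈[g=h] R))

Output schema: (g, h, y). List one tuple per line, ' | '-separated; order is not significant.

Subexpression sizes:
  S → 3
  ρ[g/d](S) → 3
  π[g](ρ[g/d](S)) → 3
  R → 3
  (π[g](ρ[g/d](S)) ⋈[g=h] R) → 1
  σ[g>4]((π[g](ρ[g/d](S)) ⋈[g=h] R)) → 1

== RESULT ==
g | h | y
9 | 9 | q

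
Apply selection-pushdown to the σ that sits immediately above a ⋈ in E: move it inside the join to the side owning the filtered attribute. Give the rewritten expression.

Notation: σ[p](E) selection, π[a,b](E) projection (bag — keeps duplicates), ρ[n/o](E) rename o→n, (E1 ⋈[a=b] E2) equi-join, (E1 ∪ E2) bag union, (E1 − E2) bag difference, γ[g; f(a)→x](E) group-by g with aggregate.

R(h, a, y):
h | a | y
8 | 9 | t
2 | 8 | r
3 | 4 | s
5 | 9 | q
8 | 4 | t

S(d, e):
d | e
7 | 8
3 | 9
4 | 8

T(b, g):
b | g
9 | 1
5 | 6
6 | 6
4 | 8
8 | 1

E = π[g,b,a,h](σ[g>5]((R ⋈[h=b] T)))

σ filters on g, owned by the right side.
E' = π[g,b,a,h]((R ⋈[h=b] σ[g>5](T)))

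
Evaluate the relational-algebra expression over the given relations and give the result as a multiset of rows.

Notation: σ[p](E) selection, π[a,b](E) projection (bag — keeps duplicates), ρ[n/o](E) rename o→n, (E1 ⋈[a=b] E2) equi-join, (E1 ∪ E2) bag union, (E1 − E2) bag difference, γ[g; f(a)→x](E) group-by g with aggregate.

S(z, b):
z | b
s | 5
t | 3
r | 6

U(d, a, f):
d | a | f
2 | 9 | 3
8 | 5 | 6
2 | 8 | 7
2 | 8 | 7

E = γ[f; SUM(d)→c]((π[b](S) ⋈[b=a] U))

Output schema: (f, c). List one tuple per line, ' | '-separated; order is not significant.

Stepwise |·|:
  S → 3
  π[b](S) → 3
  U → 4
  (π[b](S) ⋈[b=a] U) → 1
  γ[f; SUM(d)→c]((π[b](S) ⋈[b=a] U)) → 1

== RESULT ==
f | c
6 | 8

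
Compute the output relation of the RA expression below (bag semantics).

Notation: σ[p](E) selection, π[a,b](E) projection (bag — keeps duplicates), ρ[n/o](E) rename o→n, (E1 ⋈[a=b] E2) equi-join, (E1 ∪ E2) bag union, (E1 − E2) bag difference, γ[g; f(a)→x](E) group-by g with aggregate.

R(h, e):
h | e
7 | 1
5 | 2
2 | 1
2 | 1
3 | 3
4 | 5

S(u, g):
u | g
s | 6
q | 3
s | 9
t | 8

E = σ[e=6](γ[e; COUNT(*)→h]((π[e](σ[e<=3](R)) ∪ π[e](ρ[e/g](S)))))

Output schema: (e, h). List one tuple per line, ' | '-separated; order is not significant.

Stepwise |·|:
  R → 6
  σ[e<=3](R) → 5
  π[e](σ[e<=3](R)) → 5
  S → 4
  ρ[e/g](S) → 4
  π[e](ρ[e/g](S)) → 4
  (π[e](σ[e<=3](R)) ∪ π[e](ρ[e/g](S))) → 9
  γ[e; COUNT(*)→h]((π[e](σ[e<=3](R)) ∪ π[e](ρ[e/g](S)))) → 6
  σ[e=6](γ[e; COUNT(*)→h]((π[e](σ[e<=3](R)) ∪ π[e](ρ[e/g](S))))) → 1

== RESULT ==
e | h
6 | 1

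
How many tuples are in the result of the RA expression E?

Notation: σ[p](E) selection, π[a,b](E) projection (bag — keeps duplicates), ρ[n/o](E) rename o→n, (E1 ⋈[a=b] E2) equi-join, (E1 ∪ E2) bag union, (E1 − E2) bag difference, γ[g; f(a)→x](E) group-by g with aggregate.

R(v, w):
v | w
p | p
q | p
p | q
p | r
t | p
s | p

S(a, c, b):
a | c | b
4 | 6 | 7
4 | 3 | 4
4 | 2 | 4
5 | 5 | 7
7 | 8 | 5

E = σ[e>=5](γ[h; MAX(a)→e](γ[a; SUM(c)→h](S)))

Per-node cardinality:
  S → 5
  γ[a; SUM(c)→h](S) → 3
  γ[h; MAX(a)→e](γ[a; SUM(c)→h](S)) → 3
  σ[e>=5](γ[h; MAX(a)→e](γ[a; SUM(c)→h](S))) → 2

|E| = 2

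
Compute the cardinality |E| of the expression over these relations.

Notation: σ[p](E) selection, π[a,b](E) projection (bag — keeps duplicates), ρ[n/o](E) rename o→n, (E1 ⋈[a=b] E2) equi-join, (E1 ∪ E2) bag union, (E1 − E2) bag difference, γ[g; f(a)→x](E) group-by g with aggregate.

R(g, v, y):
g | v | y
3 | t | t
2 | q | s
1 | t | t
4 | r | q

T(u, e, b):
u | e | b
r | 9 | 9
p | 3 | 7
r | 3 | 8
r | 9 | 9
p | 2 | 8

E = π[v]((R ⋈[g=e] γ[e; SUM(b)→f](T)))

Per-node cardinality:
  R → 4
  T → 5
  γ[e; SUM(b)→f](T) → 3
  (R ⋈[g=e] γ[e; SUM(b)→f](T)) → 2
  π[v]((R ⋈[g=e] γ[e; SUM(b)→f](T))) → 2

|E| = 2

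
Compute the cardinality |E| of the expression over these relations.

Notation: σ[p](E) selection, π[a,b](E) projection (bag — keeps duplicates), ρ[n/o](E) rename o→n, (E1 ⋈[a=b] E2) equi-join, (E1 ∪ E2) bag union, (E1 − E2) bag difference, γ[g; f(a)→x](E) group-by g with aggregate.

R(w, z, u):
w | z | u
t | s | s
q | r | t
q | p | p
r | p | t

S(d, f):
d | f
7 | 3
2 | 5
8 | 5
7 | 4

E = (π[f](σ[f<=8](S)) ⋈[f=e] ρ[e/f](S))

Per-node cardinality:
  S → 4
  σ[f<=8](S) → 4
  π[f](σ[f<=8](S)) → 4
  S → 4
  ρ[e/f](S) → 4
  (π[f](σ[f<=8](S)) ⋈[f=e] ρ[e/f](S)) → 6

|E| = 6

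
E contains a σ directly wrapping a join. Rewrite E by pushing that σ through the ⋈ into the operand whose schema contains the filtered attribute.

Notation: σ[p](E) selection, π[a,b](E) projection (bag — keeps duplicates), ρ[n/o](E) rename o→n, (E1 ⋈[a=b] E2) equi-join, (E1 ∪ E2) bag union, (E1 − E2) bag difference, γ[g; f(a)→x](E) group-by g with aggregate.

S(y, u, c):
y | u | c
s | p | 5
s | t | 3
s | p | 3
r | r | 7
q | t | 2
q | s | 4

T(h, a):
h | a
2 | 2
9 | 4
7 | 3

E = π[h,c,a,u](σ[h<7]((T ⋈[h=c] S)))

σ filters on h, owned by the left side.
E' = π[h,c,a,u]((σ[h<7](T) ⋈[h=c] S))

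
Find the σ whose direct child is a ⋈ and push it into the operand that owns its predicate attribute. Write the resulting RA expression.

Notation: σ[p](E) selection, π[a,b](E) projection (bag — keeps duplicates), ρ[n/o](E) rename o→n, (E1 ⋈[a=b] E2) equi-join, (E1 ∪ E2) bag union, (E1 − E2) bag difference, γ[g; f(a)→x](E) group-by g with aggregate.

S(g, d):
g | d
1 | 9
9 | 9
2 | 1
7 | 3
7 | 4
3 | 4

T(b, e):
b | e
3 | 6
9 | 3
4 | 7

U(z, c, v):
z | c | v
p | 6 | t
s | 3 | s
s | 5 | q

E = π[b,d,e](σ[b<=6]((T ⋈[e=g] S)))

σ filters on b, owned by the left side.
E' = π[b,d,e]((σ[b<=6](T) ⋈[e=g] S))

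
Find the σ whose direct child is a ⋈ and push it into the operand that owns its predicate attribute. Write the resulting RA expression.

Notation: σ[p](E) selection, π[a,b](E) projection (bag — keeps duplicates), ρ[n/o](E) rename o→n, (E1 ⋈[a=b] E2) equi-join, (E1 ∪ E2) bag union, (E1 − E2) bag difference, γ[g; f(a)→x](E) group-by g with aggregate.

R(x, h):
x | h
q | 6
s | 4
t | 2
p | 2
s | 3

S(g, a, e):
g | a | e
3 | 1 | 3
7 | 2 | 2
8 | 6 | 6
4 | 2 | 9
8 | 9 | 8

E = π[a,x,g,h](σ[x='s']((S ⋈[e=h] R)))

σ filters on x, owned by the right side.
E' = π[a,x,g,h]((S ⋈[e=h] σ[x='s'](R)))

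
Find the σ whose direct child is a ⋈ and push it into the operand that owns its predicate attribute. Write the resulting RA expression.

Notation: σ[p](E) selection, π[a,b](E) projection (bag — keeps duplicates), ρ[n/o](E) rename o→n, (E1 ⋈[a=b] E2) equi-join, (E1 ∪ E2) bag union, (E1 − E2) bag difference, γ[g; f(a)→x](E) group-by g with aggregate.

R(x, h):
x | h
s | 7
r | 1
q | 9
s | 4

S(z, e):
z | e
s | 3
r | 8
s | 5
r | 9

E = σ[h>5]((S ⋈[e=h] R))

σ filters on h, owned by the right side.
E' = (S ⋈[e=h] σ[h>5](R))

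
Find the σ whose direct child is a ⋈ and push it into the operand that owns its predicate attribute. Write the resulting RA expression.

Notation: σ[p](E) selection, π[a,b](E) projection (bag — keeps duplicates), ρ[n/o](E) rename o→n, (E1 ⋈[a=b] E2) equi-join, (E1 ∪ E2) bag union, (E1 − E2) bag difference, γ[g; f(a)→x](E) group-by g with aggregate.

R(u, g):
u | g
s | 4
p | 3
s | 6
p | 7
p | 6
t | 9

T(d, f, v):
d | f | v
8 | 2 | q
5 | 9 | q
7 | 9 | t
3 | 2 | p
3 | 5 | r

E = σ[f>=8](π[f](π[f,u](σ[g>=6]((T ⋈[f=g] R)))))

σ filters on g, owned by the right side.
E' = σ[f>=8](π[f](π[f,u]((T ⋈[f=g] σ[g>=6](R)))))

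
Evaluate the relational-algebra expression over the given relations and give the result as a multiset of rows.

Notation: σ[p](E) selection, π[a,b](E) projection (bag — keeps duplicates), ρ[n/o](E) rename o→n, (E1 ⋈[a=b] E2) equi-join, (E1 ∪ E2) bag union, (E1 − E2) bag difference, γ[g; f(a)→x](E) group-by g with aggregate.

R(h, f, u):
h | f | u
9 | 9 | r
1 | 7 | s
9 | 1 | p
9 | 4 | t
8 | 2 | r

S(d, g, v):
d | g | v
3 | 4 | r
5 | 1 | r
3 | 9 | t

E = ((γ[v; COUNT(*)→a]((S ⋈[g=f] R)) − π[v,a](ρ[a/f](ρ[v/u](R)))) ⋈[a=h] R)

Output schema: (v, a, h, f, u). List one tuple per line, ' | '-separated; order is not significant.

Stepwise |·|:
  S → 3
  R → 5
  (S ⋈[g=f] R) → 3
  γ[v; COUNT(*)→a]((S ⋈[g=f] R)) → 2
  R → 5
  ρ[v/u](R) → 5
  ρ[a/f](ρ[v/u](R)) → 5
  π[v,a](ρ[a/f](ρ[v/u](R))) → 5
  (γ[v; COUNT(*)→a]((S ⋈[g=f] R)) − π[v,a](ρ[a/f](ρ[v/u](R)))) → 1
  R → 5
  ((γ[v; COUNT(*)→a]((S ⋈[g=f] R)) − π[v,a](ρ[a/f](ρ[v/u](R)))) ⋈[a=h] R) → 1

== RESULT ==
v | a | h | f | u
t | 1 | 1 | 7 | s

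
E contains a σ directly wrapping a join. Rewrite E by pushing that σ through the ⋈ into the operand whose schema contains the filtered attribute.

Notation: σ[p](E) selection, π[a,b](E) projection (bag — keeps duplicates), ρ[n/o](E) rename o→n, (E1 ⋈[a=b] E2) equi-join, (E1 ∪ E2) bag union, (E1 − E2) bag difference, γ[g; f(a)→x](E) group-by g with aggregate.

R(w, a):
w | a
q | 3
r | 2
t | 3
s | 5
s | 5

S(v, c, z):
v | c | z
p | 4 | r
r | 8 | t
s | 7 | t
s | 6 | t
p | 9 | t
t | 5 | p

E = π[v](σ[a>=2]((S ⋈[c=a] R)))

σ filters on a, owned by the right side.
E' = π[v]((S ⋈[c=a] σ[a>=2](R)))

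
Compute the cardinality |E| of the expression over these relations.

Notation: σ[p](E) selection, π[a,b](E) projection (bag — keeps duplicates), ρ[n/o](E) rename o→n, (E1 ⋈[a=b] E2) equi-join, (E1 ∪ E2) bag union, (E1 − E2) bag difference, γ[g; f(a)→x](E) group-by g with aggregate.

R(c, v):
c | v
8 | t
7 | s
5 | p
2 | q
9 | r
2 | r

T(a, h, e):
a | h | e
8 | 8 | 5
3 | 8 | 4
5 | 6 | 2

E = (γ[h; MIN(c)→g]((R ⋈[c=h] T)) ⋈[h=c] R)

Stepwise |·|:
  R → 6
  T → 3
  (R ⋈[c=h] T) → 2
  γ[h; MIN(c)→g]((R ⋈[c=h] T)) → 1
  R → 6
  (γ[h; MIN(c)→g]((R ⋈[c=h] T)) ⋈[h=c] R) → 1

|E| = 1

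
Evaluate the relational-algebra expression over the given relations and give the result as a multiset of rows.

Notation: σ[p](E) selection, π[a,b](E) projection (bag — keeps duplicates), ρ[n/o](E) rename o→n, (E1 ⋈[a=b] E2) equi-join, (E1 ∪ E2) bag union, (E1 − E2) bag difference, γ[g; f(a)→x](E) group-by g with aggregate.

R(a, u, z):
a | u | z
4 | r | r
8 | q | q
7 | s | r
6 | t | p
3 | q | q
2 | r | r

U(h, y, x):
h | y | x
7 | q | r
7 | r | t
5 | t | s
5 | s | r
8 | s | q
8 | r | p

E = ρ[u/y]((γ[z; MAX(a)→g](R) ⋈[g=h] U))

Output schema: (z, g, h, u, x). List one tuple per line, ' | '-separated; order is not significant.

Stepwise |·|:
  R → 6
  γ[z; MAX(a)→g](R) → 3
  U → 6
  (γ[z; MAX(a)→g](R) ⋈[g=h] U) → 4
  ρ[u/y]((γ[z; MAX(a)→g](R) ⋈[g=h] U)) → 4

== RESULT ==
z | g | h | u | x
q | 8 | 8 | r | p
q | 8 | 8 | s | q
r | 7 | 7 | q | r
r | 7 | 7 | r | t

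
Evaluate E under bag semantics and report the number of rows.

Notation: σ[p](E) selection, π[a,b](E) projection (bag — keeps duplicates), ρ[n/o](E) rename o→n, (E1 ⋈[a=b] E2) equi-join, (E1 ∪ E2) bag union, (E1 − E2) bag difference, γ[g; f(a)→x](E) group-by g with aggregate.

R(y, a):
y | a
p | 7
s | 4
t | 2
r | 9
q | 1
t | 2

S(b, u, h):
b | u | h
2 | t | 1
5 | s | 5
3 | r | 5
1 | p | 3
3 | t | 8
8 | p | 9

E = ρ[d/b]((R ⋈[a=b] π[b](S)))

Row counts bottom-up:
  R → 6
  S → 6
  π[b](S) → 6
  (R ⋈[a=b] π[b](S)) → 3
  ρ[d/b]((R ⋈[a=b] π[b](S))) → 3

|E| = 3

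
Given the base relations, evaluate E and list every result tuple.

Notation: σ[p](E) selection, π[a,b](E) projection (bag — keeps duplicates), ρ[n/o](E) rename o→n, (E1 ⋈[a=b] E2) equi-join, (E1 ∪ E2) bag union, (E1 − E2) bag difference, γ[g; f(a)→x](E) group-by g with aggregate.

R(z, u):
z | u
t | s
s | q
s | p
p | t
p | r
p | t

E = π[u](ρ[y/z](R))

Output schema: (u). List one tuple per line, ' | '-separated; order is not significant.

Row counts bottom-up:
  R → 6
  ρ[y/z](R) → 6
  π[u](ρ[y/z](R)) → 6

== RESULT ==
u
p
q
r
s
t
t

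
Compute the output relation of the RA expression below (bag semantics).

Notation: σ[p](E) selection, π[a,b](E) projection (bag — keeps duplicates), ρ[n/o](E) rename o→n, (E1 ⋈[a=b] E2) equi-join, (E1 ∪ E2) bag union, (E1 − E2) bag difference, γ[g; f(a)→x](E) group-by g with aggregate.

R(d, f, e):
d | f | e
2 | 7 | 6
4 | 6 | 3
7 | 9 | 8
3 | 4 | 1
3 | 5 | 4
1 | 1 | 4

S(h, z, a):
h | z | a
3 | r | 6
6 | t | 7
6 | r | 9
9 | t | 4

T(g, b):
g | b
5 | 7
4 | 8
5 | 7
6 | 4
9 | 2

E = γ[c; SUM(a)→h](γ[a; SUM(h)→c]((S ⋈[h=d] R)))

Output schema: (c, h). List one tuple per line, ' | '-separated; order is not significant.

Stepwise |·|:
  S → 4
  R → 6
  (S ⋈[h=d] R) → 2
  γ[a; SUM(h)→c]((S ⋈[h=d] R)) → 1
  γ[c; SUM(a)→h](γ[a; SUM(h)→c]((S ⋈[h=d] R))) → 1

== RESULT ==
c | h
6 | 6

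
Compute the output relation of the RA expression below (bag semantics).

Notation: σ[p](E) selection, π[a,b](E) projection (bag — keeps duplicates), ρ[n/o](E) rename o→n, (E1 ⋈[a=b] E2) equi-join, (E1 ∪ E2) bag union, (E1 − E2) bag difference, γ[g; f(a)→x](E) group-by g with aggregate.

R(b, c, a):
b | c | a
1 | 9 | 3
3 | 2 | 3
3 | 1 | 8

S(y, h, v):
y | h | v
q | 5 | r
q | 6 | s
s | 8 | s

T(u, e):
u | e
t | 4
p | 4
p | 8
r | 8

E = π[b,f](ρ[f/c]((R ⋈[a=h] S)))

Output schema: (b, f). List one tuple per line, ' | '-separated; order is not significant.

Row counts bottom-up:
  R → 3
  S → 3
  (R ⋈[a=h] S) → 1
  ρ[f/c]((R ⋈[a=h] S)) → 1
  π[b,f](ρ[f/c]((R ⋈[a=h] S))) → 1

== RESULT ==
b | f
3 | 1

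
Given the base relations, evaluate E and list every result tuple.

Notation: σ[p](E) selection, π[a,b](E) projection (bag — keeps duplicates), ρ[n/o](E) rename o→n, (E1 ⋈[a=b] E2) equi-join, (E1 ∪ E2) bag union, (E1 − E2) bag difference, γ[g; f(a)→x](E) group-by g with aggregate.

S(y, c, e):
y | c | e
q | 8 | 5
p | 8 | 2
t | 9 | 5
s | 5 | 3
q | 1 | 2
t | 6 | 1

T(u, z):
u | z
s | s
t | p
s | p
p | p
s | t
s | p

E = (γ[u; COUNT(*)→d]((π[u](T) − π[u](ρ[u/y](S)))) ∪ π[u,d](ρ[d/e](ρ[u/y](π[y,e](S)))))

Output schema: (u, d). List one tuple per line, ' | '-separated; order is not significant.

Row counts bottom-up:
  T → 6
  π[u](T) → 6
  S → 6
  ρ[u/y](S) → 6
  π[u](ρ[u/y](S)) → 6
  (π[u](T) − π[u](ρ[u/y](S))) → 3
  γ[u; COUNT(*)→d]((π[u](T) − π[u](ρ[u/y](S)))) → 1
  S → 6
  π[y,e](S) → 6
  ρ[u/y](π[y,e](S)) → 6
  ρ[d/e](ρ[u/y](π[y,e](S))) → 6
  π[u,d](ρ[d/e](ρ[u/y](π[y,e](S)))) → 6
  (γ[u; COUNT(*)→d]((π[u](T) − π[u](ρ[u/y](S)))) ∪ π[u,d](ρ[d/e](ρ[u/y](π[y,e](S))))) → 7

== RESULT ==
u | d
p | 2
q | 2
q | 5
s | 3
s | 3
t | 1
t | 5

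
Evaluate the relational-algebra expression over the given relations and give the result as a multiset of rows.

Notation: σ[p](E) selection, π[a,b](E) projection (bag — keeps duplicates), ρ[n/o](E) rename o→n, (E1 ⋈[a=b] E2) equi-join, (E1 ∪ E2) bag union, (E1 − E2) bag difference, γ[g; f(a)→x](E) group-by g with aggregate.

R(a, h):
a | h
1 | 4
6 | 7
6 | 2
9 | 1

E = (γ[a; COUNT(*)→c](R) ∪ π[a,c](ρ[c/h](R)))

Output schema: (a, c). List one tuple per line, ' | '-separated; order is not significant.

Stepwise |·|:
  R → 4
  γ[a; COUNT(*)→c](R) → 3
  R → 4
  ρ[c/h](R) → 4
  π[a,c](ρ[c/h](R)) → 4
  (γ[a; COUNT(*)→c](R) ∪ π[a,c](ρ[c/h](R))) → 7

== RESULT ==
a | c
1 | 1
1 | 4
6 | 2
6 | 2
6 | 7
9 | 1
9 | 1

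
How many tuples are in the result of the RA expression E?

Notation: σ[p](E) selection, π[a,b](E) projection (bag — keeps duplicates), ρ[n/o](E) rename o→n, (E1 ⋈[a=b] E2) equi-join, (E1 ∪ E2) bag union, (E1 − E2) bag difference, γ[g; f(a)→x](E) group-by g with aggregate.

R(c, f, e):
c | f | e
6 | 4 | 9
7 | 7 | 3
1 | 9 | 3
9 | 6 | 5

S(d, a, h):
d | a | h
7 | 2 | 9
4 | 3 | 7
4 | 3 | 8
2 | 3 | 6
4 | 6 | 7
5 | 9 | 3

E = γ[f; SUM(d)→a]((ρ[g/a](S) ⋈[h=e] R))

Per-node cardinality:
  S → 6
  ρ[g/a](S) → 6
  R → 4
  (ρ[g/a](S) ⋈[h=e] R) → 3
  γ[f; SUM(d)→a]((ρ[g/a](S) ⋈[h=e] R)) → 3

|E| = 3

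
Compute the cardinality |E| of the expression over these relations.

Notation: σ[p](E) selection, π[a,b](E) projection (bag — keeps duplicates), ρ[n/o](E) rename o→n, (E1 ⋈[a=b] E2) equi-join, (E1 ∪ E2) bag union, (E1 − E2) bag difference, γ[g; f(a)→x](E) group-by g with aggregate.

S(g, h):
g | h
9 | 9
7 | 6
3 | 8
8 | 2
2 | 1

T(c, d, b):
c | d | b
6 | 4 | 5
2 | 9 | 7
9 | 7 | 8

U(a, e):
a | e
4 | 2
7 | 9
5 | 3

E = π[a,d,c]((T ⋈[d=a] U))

Subexpression sizes:
  T → 3
  U → 3
  (T ⋈[d=a] U) → 2
  π[a,d,c]((T ⋈[d=a] U)) → 2

|E| = 2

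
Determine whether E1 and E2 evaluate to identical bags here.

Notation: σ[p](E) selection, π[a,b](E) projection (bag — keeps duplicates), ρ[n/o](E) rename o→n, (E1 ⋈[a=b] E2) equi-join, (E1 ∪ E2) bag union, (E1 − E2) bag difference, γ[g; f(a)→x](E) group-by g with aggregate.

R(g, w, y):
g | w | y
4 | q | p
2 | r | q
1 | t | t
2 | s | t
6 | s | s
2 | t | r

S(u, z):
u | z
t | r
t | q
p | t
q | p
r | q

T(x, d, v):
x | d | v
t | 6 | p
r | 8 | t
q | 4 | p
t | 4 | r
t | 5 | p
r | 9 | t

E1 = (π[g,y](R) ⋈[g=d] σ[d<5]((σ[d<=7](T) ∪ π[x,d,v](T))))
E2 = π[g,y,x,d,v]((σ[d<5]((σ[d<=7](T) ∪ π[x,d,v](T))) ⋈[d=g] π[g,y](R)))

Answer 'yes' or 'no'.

E1 row counts bottom-up:
  R → 6
  π[g,y](R) → 6
  T → 6
  σ[d<=7](T) → 4
  T → 6
  π[x,d,v](T) → 6
  (σ[d<=7](T) ∪ π[x,d,v](T)) → 10
  σ[d<5]((σ[d<=7](T) ∪ π[x,d,v](T))) → 4
  (π[g,y](R) ⋈[g=d] σ[d<5]((σ[d<=7](T) ∪ π[x,d,v](T)))) → 4
E2 row counts bottom-up:
  T → 6
  σ[d<=7](T) → 4
  T → 6
  π[x,d,v](T) → 6
  (σ[d<=7](T) ∪ π[x,d,v](T)) → 10
  σ[d<5]((σ[d<=7](T) ∪ π[x,d,v](T))) → 4
  R → 6
  π[g,y](R) → 6
  (σ[d<5]((σ[d<=7](T) ∪ π[x,d,v](T))) ⋈[d=g] π[g,y](R)) → 4
  π[g,y,x,d,v]((σ[d<5]((σ[d<=7](T) ∪ π[x,d,v](T))) ⋈[d=g] π[g,y](R))) → 4

E1 and E2 produce the same multiset:
g | y | x | d | v
4 | p | q | 4 | p
4 | p | q | 4 | p
4 | p | t | 4 | r
4 | p | t | 4 | r

yes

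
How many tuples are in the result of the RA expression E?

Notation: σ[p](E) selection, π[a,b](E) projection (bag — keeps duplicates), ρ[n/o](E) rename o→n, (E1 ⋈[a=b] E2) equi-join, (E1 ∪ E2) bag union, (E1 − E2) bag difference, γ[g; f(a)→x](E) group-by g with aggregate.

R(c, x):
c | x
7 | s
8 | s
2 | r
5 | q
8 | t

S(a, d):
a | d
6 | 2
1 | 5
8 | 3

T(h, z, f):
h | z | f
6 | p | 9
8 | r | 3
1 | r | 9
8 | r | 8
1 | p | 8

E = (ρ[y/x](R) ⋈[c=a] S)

Per-node cardinality:
  R → 5
  ρ[y/x](R) → 5
  S → 3
  (ρ[y/x](R) ⋈[c=a] S) → 2

|E| = 2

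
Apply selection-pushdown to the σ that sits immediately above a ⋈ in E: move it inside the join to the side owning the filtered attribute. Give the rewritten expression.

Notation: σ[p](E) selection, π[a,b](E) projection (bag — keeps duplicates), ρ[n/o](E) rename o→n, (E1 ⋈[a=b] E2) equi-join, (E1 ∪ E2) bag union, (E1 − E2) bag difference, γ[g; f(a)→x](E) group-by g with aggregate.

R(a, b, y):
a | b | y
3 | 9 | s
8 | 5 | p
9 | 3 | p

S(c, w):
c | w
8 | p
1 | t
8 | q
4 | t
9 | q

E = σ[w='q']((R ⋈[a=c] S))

σ filters on w, owned by the right side.
E' = (R ⋈[a=c] σ[w='q'](S))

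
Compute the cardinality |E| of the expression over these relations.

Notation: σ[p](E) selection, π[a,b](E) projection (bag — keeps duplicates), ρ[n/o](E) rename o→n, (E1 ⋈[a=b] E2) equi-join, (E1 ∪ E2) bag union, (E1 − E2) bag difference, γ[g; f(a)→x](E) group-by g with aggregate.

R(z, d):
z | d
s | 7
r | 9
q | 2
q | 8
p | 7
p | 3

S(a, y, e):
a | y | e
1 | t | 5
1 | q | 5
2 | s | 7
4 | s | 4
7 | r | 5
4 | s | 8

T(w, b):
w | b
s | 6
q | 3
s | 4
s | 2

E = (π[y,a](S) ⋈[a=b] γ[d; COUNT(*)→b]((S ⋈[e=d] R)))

Per-node cardinality:
  S → 6
  π[y,a](S) → 6
  S → 6
  R → 6
  (S ⋈[e=d] R) → 3
  γ[d; COUNT(*)→b]((S ⋈[e=d] R)) → 2
  (π[y,a](S) ⋈[a=b] γ[d; COUNT(*)→b]((S ⋈[e=d] R))) → 3

|E| = 3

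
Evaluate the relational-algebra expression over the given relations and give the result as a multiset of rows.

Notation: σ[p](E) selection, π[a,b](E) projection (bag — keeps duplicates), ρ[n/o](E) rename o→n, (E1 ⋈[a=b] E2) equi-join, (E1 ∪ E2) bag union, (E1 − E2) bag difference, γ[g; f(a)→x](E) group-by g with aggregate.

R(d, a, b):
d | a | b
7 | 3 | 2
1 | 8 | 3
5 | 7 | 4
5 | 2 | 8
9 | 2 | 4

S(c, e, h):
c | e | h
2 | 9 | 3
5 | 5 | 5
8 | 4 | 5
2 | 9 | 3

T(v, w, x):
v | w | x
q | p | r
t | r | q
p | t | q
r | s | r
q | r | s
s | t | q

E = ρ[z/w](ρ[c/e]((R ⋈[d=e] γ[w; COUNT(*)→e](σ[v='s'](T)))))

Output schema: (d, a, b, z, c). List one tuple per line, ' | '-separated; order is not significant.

Per-node cardinality:
  R → 5
  T → 6
  σ[v='s'](T) → 1
  γ[w; COUNT(*)→e](σ[v='s'](T)) → 1
  (R ⋈[d=e] γ[w; COUNT(*)→e](σ[v='s'](T))) → 1
  ρ[c/e]((R ⋈[d=e] γ[w; COUNT(*)→e](σ[v='s'](T)))) → 1
  ρ[z/w](ρ[c/e]((R ⋈[d=e] γ[w; COUNT(*)→e](σ[v='s'](T))))) → 1

== RESULT ==
d | a | b | z | c
1 | 8 | 3 | t | 1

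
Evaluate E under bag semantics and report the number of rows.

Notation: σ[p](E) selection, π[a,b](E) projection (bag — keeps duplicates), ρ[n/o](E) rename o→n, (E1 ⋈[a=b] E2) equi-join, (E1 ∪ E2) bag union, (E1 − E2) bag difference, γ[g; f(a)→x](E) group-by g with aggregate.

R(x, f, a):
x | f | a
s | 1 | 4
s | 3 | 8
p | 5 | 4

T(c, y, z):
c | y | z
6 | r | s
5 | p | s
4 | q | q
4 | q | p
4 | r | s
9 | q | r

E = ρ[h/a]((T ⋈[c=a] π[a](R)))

Per-node cardinality:
  T → 6
  R → 3
  π[a](R) → 3
  (T ⋈[c=a] π[a](R)) → 6
  ρ[h/a]((T ⋈[c=a] π[a](R))) → 6

|E| = 6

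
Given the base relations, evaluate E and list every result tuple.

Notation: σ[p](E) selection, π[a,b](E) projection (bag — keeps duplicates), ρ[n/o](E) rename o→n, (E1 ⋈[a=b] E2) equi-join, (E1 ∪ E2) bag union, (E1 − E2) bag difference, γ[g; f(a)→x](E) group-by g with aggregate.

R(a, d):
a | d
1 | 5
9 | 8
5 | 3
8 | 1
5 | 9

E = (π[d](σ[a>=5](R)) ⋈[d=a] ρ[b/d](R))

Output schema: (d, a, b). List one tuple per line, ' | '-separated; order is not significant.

Subexpression sizes:
  R → 5
  σ[a>=5](R) → 4
  π[d](σ[a>=5](R)) → 4
  R → 5
  ρ[b/d](R) → 5
  (π[d](σ[a>=5](R)) ⋈[d=a] ρ[b/d](R)) → 3

== RESULT ==
d | a | b
1 | 1 | 5
8 | 8 | 1
9 | 9 | 8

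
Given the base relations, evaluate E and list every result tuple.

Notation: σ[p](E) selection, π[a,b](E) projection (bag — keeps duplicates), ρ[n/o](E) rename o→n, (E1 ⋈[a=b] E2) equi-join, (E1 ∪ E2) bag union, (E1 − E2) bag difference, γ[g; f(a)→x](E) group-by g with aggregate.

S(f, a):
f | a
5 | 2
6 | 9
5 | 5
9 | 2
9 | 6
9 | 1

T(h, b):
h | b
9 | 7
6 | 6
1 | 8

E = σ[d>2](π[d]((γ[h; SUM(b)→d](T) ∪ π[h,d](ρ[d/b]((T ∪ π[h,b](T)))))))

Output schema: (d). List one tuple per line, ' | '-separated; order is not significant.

Stepwise |·|:
  T → 3
  γ[h; SUM(b)→d](T) → 3
  T → 3
  T → 3
  π[h,b](T) → 3
  (T ∪ π[h,b](T)) → 6
  ρ[d/b]((T ∪ π[h,b](T))) → 6
  π[h,d](ρ[d/b]((T ∪ π[h,b](T)))) → 6
  (γ[h; SUM(b)→d](T) ∪ π[h,d](ρ[d/b]((T ∪ π[h,b](T))))) → 9
  π[d]((γ[h; SUM(b)→d](T) ∪ π[h,d](ρ[d/b]((T ∪ π[h,b](T)))))) → 9
  σ[d>2](π[d]((γ[h; SUM(b)→d](T) ∪ π[h,d](ρ[d/b]((T ∪ π[h,b](T))))))) → 9

== RESULT ==
d
6
6
6
7
7
7
8
8
8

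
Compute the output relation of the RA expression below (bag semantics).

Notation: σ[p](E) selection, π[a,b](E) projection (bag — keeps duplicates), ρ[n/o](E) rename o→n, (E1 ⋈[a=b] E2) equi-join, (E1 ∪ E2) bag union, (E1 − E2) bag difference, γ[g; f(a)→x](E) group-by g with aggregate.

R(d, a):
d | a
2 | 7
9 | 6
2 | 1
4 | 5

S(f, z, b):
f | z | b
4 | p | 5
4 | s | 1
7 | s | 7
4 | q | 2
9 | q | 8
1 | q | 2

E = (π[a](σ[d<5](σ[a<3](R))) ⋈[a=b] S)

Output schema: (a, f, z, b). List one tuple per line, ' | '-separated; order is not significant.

Per-node cardinality:
  R → 4
  σ[a<3](R) → 1
  σ[d<5](σ[a<3](R)) → 1
  π[a](σ[d<5](σ[a<3](R))) → 1
  S → 6
  (π[a](σ[d<5](σ[a<3](R))) ⋈[a=b] S) → 1

== RESULT ==
a | f | z | b
1 | 4 | s | 1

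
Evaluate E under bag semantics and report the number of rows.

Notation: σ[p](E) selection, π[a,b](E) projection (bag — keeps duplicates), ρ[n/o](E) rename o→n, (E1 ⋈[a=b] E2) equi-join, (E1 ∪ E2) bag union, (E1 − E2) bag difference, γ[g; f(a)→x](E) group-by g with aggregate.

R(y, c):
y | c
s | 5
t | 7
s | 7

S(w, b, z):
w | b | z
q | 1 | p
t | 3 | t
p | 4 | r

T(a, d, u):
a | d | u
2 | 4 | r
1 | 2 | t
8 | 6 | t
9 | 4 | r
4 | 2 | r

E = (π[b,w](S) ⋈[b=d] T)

Row counts bottom-up:
  S → 3
  π[b,w](S) → 3
  T → 5
  (π[b,w](S) ⋈[b=d] T) → 2

|E| = 2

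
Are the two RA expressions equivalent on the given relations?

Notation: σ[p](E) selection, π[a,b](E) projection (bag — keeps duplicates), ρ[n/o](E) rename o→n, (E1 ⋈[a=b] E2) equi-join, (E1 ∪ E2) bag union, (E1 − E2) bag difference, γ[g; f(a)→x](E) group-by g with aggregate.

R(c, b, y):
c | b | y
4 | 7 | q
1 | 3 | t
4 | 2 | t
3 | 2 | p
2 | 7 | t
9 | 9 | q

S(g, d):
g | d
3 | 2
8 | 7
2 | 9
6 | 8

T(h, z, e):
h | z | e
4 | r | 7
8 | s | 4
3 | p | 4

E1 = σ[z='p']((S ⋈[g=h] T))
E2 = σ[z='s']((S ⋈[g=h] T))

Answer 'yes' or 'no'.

E1 stepwise |·|:
  S → 4
  T → 3
  (S ⋈[g=h] T) → 2
  σ[z='p']((S ⋈[g=h] T)) → 1
E2 stepwise |·|:
  S → 4
  T → 3
  (S ⋈[g=h] T) → 2
  σ[z='s']((S ⋈[g=h] T)) → 1

E1 result:
g | d | h | z | e
3 | 2 | 3 | p | 4
E2 result:
g | d | h | z | e
8 | 7 | 8 | s | 4
Witness: (3, 2, 3, 'p', 4) appears 1× in E1 but 0× in E2.

no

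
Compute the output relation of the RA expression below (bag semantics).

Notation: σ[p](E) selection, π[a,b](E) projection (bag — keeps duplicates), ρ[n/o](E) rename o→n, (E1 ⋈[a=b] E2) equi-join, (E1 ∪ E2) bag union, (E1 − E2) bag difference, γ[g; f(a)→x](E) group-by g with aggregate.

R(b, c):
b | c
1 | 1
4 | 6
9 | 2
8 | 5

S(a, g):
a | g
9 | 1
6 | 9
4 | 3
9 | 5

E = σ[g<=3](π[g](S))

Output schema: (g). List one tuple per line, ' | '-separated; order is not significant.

Row counts bottom-up:
  S → 4
  π[g](S) → 4
  σ[g<=3](π[g](S)) → 2

== RESULT ==
g
1
3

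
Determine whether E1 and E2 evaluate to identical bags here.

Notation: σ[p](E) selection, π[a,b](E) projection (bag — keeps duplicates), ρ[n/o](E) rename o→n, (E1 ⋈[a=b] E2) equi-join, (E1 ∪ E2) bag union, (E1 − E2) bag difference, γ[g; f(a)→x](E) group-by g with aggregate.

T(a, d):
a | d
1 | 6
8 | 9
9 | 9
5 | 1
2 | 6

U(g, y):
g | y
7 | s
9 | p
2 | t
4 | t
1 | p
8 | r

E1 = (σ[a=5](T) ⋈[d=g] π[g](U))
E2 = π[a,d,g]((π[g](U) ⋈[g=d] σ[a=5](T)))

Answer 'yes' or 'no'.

E1 row counts bottom-up:
  T → 5
  σ[a=5](T) → 1
  U → 6
  π[g](U) → 6
  (σ[a=5](T) ⋈[d=g] π[g](U)) → 1
E2 row counts bottom-up:
  U → 6
  π[g](U) → 6
  T → 5
  σ[a=5](T) → 1
  (π[g](U) ⋈[g=d] σ[a=5](T)) → 1
  π[a,d,g]((π[g](U) ⋈[g=d] σ[a=5](T))) → 1

E1 and E2 produce the same multiset:
a | d | g
5 | 1 | 1

yes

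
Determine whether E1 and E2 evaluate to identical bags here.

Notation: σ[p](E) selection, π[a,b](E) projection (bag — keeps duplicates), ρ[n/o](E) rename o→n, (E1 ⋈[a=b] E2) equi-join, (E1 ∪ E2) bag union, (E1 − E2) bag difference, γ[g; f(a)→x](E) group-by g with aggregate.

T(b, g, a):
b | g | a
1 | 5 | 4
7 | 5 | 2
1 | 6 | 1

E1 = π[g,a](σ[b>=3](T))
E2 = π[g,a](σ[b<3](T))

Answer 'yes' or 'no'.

E1 stepwise |·|:
  T → 3
  σ[b>=3](T) → 1
  π[g,a](σ[b>=3](T)) → 1
E2 stepwise |·|:
  T → 3
  σ[b<3](T) → 2
  π[g,a](σ[b<3](T)) → 2

E1 result:
g | a
5 | 2
E2 result:
g | a
5 | 4
6 | 1
Witness: (6, 1) appears 0× in E1 but 1× in E2.

no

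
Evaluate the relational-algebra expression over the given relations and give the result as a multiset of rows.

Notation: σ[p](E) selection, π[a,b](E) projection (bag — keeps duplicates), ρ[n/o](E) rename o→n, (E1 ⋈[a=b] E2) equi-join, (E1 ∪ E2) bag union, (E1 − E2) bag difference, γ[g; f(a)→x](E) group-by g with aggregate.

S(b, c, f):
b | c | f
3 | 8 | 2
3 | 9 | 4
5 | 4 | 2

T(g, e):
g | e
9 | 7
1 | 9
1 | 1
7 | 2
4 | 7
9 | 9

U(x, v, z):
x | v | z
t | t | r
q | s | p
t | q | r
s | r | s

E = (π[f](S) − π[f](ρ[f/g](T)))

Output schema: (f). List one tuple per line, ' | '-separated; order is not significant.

Subexpression sizes:
  S → 3
  π[f](S) → 3
  T → 6
  ρ[f/g](T) → 6
  π[f](ρ[f/g](T)) → 6
  (π[f](S) − π[f](ρ[f/g](T))) → 2

== RESULT ==
f
2
2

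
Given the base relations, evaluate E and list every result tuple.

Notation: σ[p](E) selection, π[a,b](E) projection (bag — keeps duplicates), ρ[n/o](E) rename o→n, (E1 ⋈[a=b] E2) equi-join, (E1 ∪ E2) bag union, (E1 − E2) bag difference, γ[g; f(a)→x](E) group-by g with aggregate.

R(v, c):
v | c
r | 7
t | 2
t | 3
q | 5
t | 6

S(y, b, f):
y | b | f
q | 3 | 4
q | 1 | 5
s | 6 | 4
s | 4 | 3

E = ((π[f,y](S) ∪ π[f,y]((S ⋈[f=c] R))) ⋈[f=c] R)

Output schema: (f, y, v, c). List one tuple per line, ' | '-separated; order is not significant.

Row counts bottom-up:
  S → 4
  π[f,y](S) → 4
  S → 4
  R → 5
  (S ⋈[f=c] R) → 2
  π[f,y]((S ⋈[f=c] R)) → 2
  (π[f,y](S) ∪ π[f,y]((S ⋈[f=c] R))) → 6
  R → 5
  ((π[f,y](S) ∪ π[f,y]((S ⋈[f=c] R))) ⋈[f=c] R) → 4

== RESULT ==
f | y | v | c
3 | s | t | 3
3 | s | t | 3
5 | q | q | 5
5 | q | q | 5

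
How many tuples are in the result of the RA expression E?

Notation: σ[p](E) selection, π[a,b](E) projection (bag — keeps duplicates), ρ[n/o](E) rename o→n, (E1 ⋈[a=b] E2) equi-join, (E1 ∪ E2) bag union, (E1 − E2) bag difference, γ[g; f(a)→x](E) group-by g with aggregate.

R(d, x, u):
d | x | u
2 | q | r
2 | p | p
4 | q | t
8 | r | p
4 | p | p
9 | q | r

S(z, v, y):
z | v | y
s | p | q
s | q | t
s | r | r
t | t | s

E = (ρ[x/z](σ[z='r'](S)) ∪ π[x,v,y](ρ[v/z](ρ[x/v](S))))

Subexpression sizes:
  S → 4
  σ[z='r'](S) → 0
  ρ[x/z](σ[z='r'](S)) → 0
  S → 4
  ρ[x/v](S) → 4
  ρ[v/z](ρ[x/v](S)) → 4
  π[x,v,y](ρ[v/z](ρ[x/v](S))) → 4
  (ρ[x/z](σ[z='r'](S)) ∪ π[x,v,y](ρ[v/z](ρ[x/v](S)))) → 4

|E| = 4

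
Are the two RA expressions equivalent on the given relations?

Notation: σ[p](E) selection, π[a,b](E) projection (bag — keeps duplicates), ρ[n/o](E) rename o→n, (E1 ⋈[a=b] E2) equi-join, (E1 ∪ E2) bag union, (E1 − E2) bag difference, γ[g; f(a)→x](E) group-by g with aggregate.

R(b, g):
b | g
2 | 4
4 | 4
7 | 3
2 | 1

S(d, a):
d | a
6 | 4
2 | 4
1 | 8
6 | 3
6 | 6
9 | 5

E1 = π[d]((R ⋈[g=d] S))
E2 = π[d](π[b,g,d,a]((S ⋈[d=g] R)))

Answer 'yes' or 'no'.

E1 stepwise |·|:
  R → 4
  S → 6
  (R ⋈[g=d] S) → 1
  π[d]((R ⋈[g=d] S)) → 1
E2 stepwise |·|:
  S → 6
  R → 4
  (S ⋈[d=g] R) → 1
  π[b,g,d,a]((S ⋈[d=g] R)) → 1
  π[d](π[b,g,d,a]((S ⋈[d=g] R))) → 1

E1 and E2 produce the same multiset:
d
1

yes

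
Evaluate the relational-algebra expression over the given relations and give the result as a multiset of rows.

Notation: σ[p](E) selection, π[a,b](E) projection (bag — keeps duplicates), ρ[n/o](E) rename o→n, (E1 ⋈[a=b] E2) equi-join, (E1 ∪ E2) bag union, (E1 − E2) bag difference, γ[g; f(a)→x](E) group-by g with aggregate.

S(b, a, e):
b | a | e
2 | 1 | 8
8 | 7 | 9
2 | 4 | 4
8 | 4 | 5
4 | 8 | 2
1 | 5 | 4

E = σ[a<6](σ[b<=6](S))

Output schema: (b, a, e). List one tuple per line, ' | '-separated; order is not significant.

Stepwise |·|:
  S → 6
  σ[b<=6](S) → 4
  σ[a<6](σ[b<=6](S)) → 3

== RESULT ==
b | a | e
1 | 5 | 4
2 | 1 | 8
2 | 4 | 4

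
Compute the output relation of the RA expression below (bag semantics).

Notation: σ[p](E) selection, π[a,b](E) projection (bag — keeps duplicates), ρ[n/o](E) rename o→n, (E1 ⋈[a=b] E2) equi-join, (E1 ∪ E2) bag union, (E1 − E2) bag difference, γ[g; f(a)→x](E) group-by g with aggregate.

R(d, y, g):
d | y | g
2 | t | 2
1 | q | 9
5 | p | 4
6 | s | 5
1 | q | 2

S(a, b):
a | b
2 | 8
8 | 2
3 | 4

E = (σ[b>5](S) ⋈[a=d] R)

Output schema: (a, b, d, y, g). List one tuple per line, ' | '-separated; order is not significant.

Subexpression sizes:
  S → 3
  σ[b>5](S) → 1
  R → 5
  (σ[b>5](S) ⋈[a=d] R) → 1

== RESULT ==
a | b | d | y | g
2 | 8 | 2 | t | 2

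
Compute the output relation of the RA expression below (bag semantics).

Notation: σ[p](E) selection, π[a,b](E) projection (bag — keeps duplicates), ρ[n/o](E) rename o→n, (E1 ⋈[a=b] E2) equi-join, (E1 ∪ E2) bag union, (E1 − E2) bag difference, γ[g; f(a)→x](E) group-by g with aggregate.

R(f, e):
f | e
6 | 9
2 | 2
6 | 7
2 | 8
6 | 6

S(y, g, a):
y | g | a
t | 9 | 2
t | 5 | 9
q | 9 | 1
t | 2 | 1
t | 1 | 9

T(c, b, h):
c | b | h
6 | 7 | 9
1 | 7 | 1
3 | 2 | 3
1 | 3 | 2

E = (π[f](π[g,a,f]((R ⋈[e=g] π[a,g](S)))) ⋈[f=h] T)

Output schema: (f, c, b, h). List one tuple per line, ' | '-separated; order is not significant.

Stepwise |·|:
  R → 5
  S → 5
  π[a,g](S) → 5
  (R ⋈[e=g] π[a,g](S)) → 3
  π[g,a,f]((R ⋈[e=g] π[a,g](S))) → 3
  π[f](π[g,a,f]((R ⋈[e=g] π[a,g](S)))) → 3
  T → 4
  (π[f](π[g,a,f]((R ⋈[e=g] π[a,g](S)))) ⋈[f=h] T) → 1

== RESULT ==
f | c | b | h
2 | 1 | 3 | 2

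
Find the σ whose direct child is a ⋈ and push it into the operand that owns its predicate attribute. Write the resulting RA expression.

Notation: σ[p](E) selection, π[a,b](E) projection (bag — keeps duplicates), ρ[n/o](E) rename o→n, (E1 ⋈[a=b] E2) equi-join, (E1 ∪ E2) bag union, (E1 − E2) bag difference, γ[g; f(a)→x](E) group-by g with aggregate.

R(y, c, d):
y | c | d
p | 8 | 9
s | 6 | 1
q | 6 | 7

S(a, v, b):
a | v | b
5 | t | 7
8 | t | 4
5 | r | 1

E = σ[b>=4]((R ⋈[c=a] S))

σ filters on b, owned by the right side.
E' = (R ⋈[c=a] σ[b>=4](S))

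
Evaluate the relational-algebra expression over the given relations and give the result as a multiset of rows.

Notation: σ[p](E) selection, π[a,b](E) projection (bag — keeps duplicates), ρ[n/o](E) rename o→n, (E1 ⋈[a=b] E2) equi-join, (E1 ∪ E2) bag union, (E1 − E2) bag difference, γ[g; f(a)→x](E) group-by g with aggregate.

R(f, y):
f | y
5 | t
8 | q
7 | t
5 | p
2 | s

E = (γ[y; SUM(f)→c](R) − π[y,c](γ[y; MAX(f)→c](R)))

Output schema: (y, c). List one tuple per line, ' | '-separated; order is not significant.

Stepwise |·|:
  R → 5
  γ[y; SUM(f)→c](R) → 4
  R → 5
  γ[y; MAX(f)→c](R) → 4
  π[y,c](γ[y; MAX(f)→c](R)) → 4
  (γ[y; SUM(f)→c](R) − π[y,c](γ[y; MAX(f)→c](R))) → 1

== RESULT ==
y | c
t | 12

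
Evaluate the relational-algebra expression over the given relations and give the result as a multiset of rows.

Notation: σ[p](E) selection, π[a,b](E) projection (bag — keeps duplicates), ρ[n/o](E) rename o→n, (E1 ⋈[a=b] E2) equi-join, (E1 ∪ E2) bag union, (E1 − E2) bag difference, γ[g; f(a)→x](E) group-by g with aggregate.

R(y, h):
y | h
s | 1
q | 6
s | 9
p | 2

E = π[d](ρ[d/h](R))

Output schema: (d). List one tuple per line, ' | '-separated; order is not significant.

Per-node cardinality:
  R → 4
  ρ[d/h](R) → 4
  π[d](ρ[d/h](R)) → 4

== RESULT ==
d
1
2
6
9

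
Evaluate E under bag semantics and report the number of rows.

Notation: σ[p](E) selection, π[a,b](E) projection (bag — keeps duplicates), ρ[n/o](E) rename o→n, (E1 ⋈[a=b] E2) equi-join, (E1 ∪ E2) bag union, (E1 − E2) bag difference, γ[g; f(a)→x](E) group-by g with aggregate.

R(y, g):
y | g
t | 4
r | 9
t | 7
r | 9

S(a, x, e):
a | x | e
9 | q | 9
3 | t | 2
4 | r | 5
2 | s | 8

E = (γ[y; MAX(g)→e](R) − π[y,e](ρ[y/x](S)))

Per-node cardinality:
  R → 4
  γ[y; MAX(g)→e](R) → 2
  S → 4
  ρ[y/x](S) → 4
  π[y,e](ρ[y/x](S)) → 4
  (γ[y; MAX(g)→e](R) − π[y,e](ρ[y/x](S))) → 2

|E| = 2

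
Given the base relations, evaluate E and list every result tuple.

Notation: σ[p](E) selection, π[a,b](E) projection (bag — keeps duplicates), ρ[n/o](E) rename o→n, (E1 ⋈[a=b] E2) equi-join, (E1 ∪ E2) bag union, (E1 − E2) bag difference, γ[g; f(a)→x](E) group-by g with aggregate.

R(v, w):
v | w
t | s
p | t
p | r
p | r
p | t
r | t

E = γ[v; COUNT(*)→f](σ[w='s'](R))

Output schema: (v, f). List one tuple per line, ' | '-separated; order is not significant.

Per-node cardinality:
  R → 6
  σ[w='s'](R) → 1
  γ[v; COUNT(*)→f](σ[w='s'](R)) → 1

== RESULT ==
v | f
t | 1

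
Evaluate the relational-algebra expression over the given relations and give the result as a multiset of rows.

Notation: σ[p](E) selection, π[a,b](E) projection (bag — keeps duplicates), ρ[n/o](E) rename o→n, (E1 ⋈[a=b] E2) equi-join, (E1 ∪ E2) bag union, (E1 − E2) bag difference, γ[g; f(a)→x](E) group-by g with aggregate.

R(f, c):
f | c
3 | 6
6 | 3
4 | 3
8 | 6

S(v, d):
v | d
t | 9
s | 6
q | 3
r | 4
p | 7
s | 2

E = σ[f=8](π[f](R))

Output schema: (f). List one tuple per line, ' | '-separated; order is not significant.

Stepwise |·|:
  R → 4
  π[f](R) → 4
  σ[f=8](π[f](R)) → 1

== RESULT ==
f
8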